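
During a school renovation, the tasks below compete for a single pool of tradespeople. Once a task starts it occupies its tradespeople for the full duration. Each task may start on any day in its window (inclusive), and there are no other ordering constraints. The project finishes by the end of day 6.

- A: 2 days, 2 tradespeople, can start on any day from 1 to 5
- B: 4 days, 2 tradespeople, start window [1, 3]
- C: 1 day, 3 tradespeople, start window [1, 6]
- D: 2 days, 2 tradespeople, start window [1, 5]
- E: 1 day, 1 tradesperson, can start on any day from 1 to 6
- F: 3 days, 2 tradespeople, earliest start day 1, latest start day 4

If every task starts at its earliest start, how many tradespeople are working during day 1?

At early start, day 1 has: A, B, C, D, E, F.
Demand: 2 + 2 + 3 + 2 + 1 + 2 = 12.

12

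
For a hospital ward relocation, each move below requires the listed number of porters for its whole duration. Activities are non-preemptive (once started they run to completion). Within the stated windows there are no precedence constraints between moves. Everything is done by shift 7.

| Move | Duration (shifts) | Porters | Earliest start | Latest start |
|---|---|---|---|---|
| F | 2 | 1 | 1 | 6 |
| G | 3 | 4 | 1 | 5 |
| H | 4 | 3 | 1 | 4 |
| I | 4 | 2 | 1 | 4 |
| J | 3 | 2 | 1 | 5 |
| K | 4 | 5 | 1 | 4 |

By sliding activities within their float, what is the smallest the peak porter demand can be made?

10

Early-start (F@1, G@1, H@1, I@1, J@1, K@1) gives peak 17: s1:17  s2:17  s3:16  s4:10  s5:0  s6:0  s7:0.
Shift J→5, K→4.
Schedule F@1, G@1, H@1, I@1, J@5, K@4: s1:10  s2:10  s3:9  s4:10  s5:7  s6:7  s7:7 — peak 10.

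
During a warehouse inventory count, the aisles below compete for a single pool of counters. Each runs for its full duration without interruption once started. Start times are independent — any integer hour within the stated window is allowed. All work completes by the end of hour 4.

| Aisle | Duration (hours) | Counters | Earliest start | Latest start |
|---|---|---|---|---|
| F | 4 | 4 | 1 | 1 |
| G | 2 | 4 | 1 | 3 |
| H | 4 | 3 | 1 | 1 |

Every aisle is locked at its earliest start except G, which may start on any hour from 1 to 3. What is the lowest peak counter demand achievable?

G@1: h1:11  h2:11  h3:7  h4:7 → peak 11
G@2: h1:7  h2:11  h3:11  h4:7 → peak 11
G@3: h1:7  h2:7  h3:11  h4:11 → peak 11
Best is G@1, peak 11.

11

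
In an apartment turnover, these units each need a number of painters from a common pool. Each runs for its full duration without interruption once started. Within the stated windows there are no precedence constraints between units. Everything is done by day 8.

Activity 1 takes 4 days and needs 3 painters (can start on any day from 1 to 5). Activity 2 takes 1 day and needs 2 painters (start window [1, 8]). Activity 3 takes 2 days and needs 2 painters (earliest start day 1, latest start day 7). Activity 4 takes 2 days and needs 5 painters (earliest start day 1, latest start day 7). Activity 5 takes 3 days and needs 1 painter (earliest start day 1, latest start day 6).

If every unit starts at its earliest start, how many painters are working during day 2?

At early start, day 2 has: Activity 1, Activity 3, Activity 4, Activity 5.
Demand: 3 + 2 + 5 + 1 = 11.

11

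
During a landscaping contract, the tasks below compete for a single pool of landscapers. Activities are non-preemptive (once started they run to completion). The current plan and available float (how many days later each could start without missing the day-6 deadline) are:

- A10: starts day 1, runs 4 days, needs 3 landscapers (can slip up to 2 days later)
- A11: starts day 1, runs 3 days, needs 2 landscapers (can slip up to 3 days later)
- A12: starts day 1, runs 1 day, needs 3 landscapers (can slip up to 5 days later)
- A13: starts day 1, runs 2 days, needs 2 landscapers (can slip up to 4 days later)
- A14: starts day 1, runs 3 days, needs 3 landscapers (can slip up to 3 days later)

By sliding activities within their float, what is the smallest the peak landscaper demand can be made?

Early-start (A10@1, A11@1, A12@1, A13@1, A14@1) gives peak 13: d1:13  d2:10  d3:8  d4:3  d5:0  d6:0.
Shift A12→5, A14→4.
Schedule A10@1, A11@1, A12@5, A13@1, A14@4: d1:7  d2:7  d3:5  d4:6  d5:6  d6:3 — peak 7.

7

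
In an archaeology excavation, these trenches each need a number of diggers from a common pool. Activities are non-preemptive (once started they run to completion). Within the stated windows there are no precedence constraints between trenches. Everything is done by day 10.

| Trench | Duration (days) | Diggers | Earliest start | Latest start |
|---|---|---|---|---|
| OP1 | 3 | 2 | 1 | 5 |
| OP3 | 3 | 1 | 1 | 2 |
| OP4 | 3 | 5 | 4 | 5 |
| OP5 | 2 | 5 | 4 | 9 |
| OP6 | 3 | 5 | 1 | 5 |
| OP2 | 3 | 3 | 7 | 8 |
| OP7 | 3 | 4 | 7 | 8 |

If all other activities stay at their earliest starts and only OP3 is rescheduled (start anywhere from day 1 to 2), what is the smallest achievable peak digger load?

OP3@1: d1:8  d2:8  d3:8  d4:10  d5:10  d6:5  d7:7  d8:7  d9:7  d10:0 → peak 10
OP3@2: d1:7  d2:8  d3:8  d4:11  d5:10  d6:5  d7:7  d8:7  d9:7  d10:0 → peak 11
Best is OP3@1, peak 10.

10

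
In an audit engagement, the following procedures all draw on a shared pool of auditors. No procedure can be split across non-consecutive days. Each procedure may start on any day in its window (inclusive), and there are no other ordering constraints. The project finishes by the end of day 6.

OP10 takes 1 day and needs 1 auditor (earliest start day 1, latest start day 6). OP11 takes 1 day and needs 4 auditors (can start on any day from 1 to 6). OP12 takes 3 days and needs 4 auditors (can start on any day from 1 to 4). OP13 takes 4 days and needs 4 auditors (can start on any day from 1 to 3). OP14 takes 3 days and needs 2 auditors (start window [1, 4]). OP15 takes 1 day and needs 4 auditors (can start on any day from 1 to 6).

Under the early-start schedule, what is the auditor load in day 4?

At early start, day 4 has: OP13.
Demand: 4 = 4.

4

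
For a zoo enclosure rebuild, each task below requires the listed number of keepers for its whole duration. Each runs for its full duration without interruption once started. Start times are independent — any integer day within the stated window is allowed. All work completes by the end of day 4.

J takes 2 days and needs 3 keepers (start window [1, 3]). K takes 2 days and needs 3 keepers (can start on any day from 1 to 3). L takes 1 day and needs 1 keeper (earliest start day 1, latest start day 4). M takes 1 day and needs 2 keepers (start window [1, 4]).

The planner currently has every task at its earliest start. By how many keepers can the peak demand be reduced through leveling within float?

Early-start peak: d1:9  d2:6  d3:0  d4:0 ⇒ 9.
Leveled (J@1, K@3, L@1, M@2): d1:4  d2:5  d3:3  d4:3 ⇒ 5.
Reduction 9 − 5 = 4.

4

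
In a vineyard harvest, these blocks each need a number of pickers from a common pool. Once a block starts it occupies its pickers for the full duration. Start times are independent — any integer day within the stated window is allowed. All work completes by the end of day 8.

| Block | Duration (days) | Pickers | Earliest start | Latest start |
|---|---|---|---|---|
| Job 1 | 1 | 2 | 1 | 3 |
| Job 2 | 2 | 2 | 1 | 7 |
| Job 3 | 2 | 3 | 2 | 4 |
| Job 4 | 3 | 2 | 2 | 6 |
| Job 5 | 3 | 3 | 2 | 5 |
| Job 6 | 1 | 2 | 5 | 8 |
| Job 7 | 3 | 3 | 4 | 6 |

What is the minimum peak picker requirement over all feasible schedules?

Early-start (Job 1@1, Job 2@1, Job 3@2, Job 4@2, Job 5@2, Job 6@5, Job 7@4) gives peak 10: d1:4  d2:10  d3:8  d4:8  d5:5  d6:3  d7:0  d8:0.
Shift Job 4→3, Job 5→4, Job 6→7, Job 7→6.
Schedule Job 1@1, Job 2@1, Job 3@2, Job 4@3, Job 5@4, Job 6@7, Job 7@6: d1:4  d2:5  d3:5  d4:5  d5:5  d6:6  d7:5  d8:3 — peak 6.

6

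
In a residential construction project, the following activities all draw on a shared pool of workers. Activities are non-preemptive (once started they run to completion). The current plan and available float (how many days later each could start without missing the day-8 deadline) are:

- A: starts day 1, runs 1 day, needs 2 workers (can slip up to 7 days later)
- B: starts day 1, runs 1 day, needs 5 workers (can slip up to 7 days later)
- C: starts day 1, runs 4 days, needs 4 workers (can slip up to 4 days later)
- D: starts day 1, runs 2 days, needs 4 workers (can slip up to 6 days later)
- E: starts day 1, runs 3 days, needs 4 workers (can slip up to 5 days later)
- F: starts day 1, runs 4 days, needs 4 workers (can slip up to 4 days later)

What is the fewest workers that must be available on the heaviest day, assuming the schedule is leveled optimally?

Early-start (A@1, B@1, C@1, D@1, E@1, F@1) gives peak 23: d1:23  d2:16  d3:12  d4:8  d5:0  d6:0  d7:0  d8:0.
Shift C→2, D→2, E→6, F→4.
Schedule A@1, B@1, C@2, D@2, E@6, F@4: d1:7  d2:8  d3:8  d4:8  d5:8  d6:8  d7:8  d8:4 — peak 8.
Total worker-days = 59 over 8 days ⇒ peak ≥ ⌈59/8⌉ = 8, so 8 is optimal.

8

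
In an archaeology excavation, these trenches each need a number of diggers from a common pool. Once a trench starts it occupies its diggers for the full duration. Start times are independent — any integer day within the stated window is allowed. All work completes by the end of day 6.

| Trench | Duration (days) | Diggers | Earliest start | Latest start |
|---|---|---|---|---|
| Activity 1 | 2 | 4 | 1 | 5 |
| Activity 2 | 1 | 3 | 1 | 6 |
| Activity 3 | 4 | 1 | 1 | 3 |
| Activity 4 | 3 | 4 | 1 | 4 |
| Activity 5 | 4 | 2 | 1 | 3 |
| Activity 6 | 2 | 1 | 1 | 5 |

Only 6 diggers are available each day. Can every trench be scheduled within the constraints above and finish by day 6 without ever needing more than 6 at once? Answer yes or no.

no

Total digger-days = 37; over 6 days the average is 37/6 > 6, so some day must exceed 6.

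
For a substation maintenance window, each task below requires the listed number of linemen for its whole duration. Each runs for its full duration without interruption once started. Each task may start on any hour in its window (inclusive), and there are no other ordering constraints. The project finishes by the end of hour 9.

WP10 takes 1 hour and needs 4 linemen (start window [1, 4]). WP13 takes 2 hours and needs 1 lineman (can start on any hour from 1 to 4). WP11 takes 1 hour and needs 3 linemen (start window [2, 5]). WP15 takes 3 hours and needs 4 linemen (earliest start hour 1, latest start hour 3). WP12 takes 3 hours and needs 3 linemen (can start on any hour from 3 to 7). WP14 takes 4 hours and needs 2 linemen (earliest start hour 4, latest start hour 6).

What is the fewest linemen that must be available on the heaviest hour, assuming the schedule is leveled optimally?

Early-start (WP10@1, WP13@1, WP11@2, WP15@1, WP12@3, WP14@4) gives peak 9: h1:9  h2:8  h3:7  h4:5  h5:5  h6:2  h7:2  h8:0  h9:0.
Shift WP15→3, WP12→6, WP14→6.
Schedule WP10@1, WP13@1, WP11@2, WP15@3, WP12@6, WP14@6: h1:5  h2:4  h3:4  h4:4  h5:4  h6:5  h7:5  h8:5  h9:2 — peak 5.
Total lineman-hours = 38 over 9 hours ⇒ peak ≥ ⌈38/9⌉ = 5, so 5 is optimal.

5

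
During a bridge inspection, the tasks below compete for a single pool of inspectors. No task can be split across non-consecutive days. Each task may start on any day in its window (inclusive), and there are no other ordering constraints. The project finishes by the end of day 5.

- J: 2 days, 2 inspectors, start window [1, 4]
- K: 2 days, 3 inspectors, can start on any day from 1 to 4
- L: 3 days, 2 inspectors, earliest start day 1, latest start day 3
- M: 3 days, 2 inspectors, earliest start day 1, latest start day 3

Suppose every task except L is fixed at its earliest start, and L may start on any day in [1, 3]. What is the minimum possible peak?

7

L@1: d1:9  d2:9  d3:4  d4:0  d5:0 → peak 9
L@2: d1:7  d2:9  d3:4  d4:2  d5:0 → peak 9
L@3: d1:7  d2:7  d3:4  d4:2  d5:2 → peak 7
Best is L@3, peak 7.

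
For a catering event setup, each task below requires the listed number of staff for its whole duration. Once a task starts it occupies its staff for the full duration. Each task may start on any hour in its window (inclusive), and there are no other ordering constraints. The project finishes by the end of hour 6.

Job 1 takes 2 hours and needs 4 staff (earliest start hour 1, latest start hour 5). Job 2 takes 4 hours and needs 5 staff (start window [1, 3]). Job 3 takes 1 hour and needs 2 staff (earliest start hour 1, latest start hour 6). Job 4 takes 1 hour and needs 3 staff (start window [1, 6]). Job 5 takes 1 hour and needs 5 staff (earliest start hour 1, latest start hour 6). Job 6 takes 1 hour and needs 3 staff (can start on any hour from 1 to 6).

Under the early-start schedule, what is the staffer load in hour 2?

9

At early start, hour 2 has: Job 1, Job 2.
Demand: 4 + 5 = 9.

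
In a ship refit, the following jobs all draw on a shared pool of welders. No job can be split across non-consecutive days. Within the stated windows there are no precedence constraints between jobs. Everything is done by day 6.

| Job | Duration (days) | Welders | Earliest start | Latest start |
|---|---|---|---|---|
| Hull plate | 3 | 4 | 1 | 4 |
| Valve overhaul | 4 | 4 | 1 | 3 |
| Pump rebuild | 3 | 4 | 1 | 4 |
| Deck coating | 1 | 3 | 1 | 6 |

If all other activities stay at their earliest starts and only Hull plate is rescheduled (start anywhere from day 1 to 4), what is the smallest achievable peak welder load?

11

Hull plate@1: d1:15  d2:12  d3:12  d4:4  d5:0  d6:0 → peak 15
Hull plate@2: d1:11  d2:12  d3:12  d4:8  d5:0  d6:0 → peak 12
Hull plate@3: d1:11  d2:8  d3:12  d4:8  d5:4  d6:0 → peak 12
Hull plate@4: d1:11  d2:8  d3:8  d4:8  d5:4  d6:4 → peak 11
Best is Hull plate@4, peak 11.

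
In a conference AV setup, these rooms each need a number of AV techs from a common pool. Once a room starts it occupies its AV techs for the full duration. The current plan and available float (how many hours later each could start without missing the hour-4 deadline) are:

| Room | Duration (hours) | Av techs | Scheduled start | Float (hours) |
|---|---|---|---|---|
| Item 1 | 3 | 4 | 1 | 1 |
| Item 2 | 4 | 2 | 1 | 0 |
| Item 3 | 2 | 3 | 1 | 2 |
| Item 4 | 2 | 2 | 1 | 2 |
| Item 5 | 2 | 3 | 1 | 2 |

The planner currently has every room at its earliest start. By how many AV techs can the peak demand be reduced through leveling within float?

3

Early-start peak: h1:14  h2:14  h3:6  h4:2 ⇒ 14.
Leveled (Item 1@1, Item 2@1, Item 3@1, Item 4@1, Item 5@3): h1:11  h2:11  h3:9  h4:5 ⇒ 11.
Reduction 14 − 11 = 3.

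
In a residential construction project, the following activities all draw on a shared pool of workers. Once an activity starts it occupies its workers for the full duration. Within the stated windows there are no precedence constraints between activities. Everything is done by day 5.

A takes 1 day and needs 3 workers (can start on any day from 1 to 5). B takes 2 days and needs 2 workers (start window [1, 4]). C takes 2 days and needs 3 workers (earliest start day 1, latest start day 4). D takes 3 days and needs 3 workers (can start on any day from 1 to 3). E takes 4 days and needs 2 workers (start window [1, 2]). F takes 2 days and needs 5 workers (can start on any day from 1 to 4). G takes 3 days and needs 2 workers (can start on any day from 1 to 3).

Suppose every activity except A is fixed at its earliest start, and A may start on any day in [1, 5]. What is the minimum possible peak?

17

A@1: d1:20  d2:17  d3:7  d4:2  d5:0 → peak 20
A@2: d1:17  d2:20  d3:7  d4:2  d5:0 → peak 20
A@3: d1:17  d2:17  d3:10  d4:2  d5:0 → peak 17
A@4: d1:17  d2:17  d3:7  d4:5  d5:0 → peak 17
A@5: d1:17  d2:17  d3:7  d4:2  d5:3 → peak 17
Best is A@3, peak 17.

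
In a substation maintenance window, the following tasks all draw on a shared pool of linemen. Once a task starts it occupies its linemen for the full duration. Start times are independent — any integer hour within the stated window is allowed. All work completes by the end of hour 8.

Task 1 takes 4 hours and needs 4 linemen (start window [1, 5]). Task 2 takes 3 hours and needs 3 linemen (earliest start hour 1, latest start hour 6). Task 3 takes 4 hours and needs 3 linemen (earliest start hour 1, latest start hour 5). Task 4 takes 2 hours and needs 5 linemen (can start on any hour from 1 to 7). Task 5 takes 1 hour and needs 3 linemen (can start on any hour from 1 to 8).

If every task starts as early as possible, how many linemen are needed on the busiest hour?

Early-start schedule: Task 1@1, Task 2@1, Task 3@1, Task 4@1, Task 5@1.
Load per hour: hour 1: 18, hour 2: 15, hour 3: 10, hour 4: 7, hour 5: 0, hour 6: 0, hour 7: 0, hour 8: 0.
Peak is 18.

18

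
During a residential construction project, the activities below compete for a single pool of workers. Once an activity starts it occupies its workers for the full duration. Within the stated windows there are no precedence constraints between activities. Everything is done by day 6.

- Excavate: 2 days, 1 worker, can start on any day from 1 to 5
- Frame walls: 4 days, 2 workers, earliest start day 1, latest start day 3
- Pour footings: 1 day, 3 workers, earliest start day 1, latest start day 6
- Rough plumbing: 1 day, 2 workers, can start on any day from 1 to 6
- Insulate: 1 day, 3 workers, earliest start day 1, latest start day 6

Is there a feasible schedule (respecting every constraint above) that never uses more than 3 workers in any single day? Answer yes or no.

no

The minimum achievable peak is 4; 3 < 4, so no feasible schedule stays within the cap.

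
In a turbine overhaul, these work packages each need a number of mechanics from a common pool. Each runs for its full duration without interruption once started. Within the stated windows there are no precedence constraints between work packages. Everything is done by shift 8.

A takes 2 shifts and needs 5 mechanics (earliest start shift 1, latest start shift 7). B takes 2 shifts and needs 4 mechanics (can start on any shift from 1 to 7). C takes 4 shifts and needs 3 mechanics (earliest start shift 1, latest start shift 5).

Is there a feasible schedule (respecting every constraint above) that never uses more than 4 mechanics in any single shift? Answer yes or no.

The minimum achievable peak is 5; 4 < 5, so no feasible schedule stays within the cap.

no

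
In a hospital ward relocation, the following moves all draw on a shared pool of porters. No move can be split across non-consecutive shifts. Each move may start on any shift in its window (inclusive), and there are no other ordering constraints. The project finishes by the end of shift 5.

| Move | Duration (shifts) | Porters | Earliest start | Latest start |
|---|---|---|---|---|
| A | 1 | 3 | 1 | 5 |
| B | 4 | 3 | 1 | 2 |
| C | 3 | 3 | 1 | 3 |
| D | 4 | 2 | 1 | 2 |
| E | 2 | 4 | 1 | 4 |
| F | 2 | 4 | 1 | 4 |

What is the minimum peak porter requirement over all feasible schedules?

Early-start (A@1, B@1, C@1, D@1, E@1, F@1) gives peak 19: s1:19  s2:16  s3:8  s4:5  s5:0.
Shift E→2, F→4.
Schedule A@1, B@1, C@1, D@1, E@2, F@4: s1:11  s2:12  s3:12  s4:9  s5:4 — peak 12.

12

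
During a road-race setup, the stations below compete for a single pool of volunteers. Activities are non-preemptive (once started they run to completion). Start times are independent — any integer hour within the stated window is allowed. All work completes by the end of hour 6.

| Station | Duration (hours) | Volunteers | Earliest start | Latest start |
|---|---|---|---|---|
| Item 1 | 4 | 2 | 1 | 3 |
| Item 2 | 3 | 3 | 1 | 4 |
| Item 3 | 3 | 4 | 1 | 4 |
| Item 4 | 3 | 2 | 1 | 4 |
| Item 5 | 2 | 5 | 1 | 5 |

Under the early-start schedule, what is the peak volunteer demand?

Early-start schedule: Item 1@1, Item 2@1, Item 3@1, Item 4@1, Item 5@1.
Load per hour: hour 1: 16, hour 2: 16, hour 3: 11, hour 4: 2, hour 5: 0, hour 6: 0.
Peak is 16.

16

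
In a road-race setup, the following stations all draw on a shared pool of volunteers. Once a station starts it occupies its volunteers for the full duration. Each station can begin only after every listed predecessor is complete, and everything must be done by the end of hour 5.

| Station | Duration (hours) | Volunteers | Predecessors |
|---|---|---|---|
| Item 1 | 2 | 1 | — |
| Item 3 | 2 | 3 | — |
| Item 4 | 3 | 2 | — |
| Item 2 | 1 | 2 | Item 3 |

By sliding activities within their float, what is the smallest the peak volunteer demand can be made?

4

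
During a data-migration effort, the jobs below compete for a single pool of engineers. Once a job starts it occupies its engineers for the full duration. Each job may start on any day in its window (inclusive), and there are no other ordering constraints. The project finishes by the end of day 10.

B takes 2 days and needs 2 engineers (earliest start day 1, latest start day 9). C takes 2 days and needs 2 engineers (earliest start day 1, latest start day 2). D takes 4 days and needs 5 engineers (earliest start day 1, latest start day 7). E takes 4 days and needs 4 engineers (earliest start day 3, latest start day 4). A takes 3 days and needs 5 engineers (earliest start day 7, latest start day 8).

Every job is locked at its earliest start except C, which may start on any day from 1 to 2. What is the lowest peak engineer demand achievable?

9

C@1: d1:9  d2:9  d3:9  d4:9  d5:4  d6:4  d7:5  d8:5  d9:5  d10:0 → peak 9
C@2: d1:7  d2:9  d3:11  d4:9  d5:4  d6:4  d7:5  d8:5  d9:5  d10:0 → peak 11
Best is C@1, peak 9.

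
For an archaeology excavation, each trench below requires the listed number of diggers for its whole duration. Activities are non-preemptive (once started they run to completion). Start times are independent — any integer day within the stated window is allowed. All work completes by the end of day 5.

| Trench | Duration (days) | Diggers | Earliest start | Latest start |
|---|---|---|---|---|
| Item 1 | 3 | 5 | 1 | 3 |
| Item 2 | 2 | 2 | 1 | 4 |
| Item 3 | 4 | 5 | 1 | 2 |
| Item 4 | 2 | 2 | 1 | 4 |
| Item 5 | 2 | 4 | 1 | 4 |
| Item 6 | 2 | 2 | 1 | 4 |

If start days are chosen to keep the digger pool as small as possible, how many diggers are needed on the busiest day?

13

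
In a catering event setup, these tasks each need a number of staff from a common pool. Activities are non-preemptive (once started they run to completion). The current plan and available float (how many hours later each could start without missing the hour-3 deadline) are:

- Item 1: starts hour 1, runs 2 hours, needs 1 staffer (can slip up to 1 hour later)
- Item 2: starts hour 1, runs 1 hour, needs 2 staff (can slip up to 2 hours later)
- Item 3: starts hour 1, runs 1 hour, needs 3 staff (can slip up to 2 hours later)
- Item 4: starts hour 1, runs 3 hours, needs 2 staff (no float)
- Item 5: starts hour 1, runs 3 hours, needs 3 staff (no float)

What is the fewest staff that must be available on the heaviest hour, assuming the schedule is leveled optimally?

Early-start (Item 1@1, Item 2@1, Item 3@1, Item 4@1, Item 5@1) gives peak 11: h1:11  h2:6  h3:5.
Shift Item 3→3.
Schedule Item 1@1, Item 2@1, Item 3@3, Item 4@1, Item 5@1: h1:8  h2:6  h3:8 — peak 8.
Total staffer-hours = 22 over 3 hours ⇒ peak ≥ ⌈22/3⌉ = 8, so 8 is optimal.

8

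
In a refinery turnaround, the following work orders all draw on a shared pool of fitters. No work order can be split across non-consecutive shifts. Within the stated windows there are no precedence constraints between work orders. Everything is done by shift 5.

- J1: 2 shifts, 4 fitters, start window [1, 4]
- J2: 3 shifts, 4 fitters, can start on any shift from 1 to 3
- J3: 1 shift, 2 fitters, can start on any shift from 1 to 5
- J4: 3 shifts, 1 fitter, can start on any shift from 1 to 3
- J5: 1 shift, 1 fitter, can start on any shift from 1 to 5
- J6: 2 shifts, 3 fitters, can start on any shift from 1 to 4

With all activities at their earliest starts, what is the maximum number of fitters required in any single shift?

Early-start schedule: J1@1, J2@1, J3@1, J4@1, J5@1, J6@1.
Load per shift: shift 1: 15, shift 2: 12, shift 3: 5, shift 4: 0, shift 5: 0.
Peak is 15.

15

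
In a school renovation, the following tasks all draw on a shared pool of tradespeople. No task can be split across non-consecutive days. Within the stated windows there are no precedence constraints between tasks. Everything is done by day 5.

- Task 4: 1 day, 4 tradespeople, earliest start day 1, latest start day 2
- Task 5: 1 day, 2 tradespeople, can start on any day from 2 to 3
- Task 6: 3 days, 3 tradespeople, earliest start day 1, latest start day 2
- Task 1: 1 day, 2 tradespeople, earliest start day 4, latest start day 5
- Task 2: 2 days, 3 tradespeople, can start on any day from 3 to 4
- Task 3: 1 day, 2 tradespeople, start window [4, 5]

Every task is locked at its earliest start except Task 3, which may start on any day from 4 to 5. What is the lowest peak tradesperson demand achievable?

7

Task 3@4: d1:7  d2:5  d3:6  d4:7  d5:0 → peak 7
Task 3@5: d1:7  d2:5  d3:6  d4:5  d5:2 → peak 7
Best is Task 3@4, peak 7.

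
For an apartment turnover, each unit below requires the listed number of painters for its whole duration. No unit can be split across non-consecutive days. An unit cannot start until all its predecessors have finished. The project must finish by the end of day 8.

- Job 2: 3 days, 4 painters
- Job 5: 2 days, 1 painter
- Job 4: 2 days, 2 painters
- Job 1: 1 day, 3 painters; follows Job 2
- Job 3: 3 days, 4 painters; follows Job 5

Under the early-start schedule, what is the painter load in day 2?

At early start, day 2 has: Job 2, Job 5, Job 4.
Demand: 4 + 1 + 2 = 7.

7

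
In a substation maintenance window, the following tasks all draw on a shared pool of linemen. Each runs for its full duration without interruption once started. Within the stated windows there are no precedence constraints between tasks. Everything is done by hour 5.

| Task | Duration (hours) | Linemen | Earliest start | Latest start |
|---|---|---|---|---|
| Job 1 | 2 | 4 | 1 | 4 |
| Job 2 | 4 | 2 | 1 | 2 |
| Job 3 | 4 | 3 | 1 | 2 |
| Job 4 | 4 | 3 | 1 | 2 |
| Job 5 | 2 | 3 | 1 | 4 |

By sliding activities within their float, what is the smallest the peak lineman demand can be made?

Early-start (Job 1@1, Job 2@1, Job 3@1, Job 4@1, Job 5@1) gives peak 15: h1:15  h2:15  h3:8  h4:8  h5:0.
Shift Job 5→3.
Schedule Job 1@1, Job 2@1, Job 3@1, Job 4@1, Job 5@3: h1:12  h2:12  h3:11  h4:11  h5:0 — peak 12.

12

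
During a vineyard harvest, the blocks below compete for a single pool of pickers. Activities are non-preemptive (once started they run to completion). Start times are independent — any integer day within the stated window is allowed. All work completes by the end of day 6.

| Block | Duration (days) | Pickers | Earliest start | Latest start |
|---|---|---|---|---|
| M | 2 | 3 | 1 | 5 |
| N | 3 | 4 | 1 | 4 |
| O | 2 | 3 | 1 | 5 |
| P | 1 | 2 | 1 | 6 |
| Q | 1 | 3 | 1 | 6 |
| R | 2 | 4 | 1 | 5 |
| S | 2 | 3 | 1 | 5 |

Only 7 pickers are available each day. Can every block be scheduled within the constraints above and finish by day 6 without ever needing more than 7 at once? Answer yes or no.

no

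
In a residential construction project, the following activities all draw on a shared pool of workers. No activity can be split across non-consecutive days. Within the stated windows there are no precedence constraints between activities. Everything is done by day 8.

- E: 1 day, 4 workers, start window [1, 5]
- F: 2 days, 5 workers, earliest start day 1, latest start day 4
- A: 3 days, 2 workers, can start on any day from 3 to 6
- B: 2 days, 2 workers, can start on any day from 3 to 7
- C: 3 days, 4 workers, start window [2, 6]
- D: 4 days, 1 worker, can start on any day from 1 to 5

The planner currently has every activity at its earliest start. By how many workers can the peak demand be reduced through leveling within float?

4

Early-start peak: d1:10  d2:10  d3:9  d4:9  d5:2  d6:0  d7:0  d8:0 ⇒ 10.
Leveled (E@1, F@2, A@4, B@4, C@6, D@1): d1:5  d2:6  d3:6  d4:5  d5:4  d6:6  d7:4  d8:4 ⇒ 6.
Reduction 10 − 6 = 4.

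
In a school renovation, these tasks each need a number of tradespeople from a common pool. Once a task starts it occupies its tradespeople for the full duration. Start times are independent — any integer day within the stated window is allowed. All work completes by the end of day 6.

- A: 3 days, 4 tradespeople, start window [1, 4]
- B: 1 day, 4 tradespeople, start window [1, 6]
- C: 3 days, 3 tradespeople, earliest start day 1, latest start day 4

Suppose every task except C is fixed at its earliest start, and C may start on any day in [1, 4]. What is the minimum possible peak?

C@1: d1:11  d2:7  d3:7  d4:0  d5:0  d6:0 → peak 11
C@2: d1:8  d2:7  d3:7  d4:3  d5:0  d6:0 → peak 8
C@3: d1:8  d2:4  d3:7  d4:3  d5:3  d6:0 → peak 8
C@4: d1:8  d2:4  d3:4  d4:3  d5:3  d6:3 → peak 8
Best is C@2, peak 8.

8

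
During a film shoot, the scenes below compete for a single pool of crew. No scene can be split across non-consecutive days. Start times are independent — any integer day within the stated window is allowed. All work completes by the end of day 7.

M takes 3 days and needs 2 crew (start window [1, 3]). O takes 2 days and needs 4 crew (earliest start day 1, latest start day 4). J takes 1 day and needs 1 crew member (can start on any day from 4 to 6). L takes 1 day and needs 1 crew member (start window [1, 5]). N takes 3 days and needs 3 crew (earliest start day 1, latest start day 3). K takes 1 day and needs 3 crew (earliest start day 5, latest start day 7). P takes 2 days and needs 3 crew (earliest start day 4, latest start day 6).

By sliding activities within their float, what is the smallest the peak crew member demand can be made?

Early-start (M@1, O@1, J@4, L@1, N@1, K@5, P@4) gives peak 10: d1:10  d2:9  d3:5  d4:4  d5:6  d6:0  d7:0.
Shift L→3, N→3, P→6.
Schedule M@1, O@1, J@4, L@3, N@3, K@5, P@6: d1:6  d2:6  d3:6  d4:4  d5:6  d6:3  d7:3 — peak 6.

6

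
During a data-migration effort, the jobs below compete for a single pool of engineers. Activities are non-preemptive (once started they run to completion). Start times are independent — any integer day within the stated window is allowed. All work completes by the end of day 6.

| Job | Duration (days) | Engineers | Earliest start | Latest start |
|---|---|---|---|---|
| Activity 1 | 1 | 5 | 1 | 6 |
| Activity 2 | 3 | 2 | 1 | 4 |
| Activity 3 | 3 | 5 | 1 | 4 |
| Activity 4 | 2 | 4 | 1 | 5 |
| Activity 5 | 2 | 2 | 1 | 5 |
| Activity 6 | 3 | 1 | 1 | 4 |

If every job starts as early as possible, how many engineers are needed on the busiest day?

19

Early-start schedule: Activity 1@1, Activity 2@1, Activity 3@1, Activity 4@1, Activity 5@1, Activity 6@1.
Load per day: day 1: 19, day 2: 14, day 3: 8, day 4: 0, day 5: 0, day 6: 0.
Peak is 19.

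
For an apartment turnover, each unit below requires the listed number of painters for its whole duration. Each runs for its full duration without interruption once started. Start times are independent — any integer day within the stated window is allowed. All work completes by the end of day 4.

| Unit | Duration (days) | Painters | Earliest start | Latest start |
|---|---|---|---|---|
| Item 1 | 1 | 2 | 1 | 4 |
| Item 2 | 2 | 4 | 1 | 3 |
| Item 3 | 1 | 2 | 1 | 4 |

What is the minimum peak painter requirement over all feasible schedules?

4

Early-start (Item 1@1, Item 2@1, Item 3@1) gives peak 8: d1:8  d2:4  d3:0  d4:0.
Shift Item 2→2.
Schedule Item 1@1, Item 2@2, Item 3@1: d1:4  d2:4  d3:4  d4:0 — peak 4.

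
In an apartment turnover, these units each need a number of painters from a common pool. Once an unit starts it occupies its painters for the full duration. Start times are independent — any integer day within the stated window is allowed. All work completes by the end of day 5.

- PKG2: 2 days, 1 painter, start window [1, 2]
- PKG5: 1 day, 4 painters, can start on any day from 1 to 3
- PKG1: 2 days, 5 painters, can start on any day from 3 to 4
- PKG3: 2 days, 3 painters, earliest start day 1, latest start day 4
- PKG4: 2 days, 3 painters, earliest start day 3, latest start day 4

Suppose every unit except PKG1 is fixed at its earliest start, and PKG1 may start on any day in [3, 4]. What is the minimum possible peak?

PKG1@3: d1:8  d2:4  d3:8  d4:8  d5:0 → peak 8
PKG1@4: d1:8  d2:4  d3:3  d4:8  d5:5 → peak 8
Best is PKG1@3, peak 8.

8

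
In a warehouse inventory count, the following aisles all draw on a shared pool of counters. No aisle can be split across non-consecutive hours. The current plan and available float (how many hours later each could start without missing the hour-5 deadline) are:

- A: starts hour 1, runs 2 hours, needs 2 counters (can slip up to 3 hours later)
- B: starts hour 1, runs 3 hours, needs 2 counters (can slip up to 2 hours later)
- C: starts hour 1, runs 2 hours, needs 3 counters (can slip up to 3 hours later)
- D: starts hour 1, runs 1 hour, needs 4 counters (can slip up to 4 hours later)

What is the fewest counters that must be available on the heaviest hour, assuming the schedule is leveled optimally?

Early-start (A@1, B@1, C@1, D@1) gives peak 11: h1:11  h2:7  h3:2  h4:0  h5:0.
Shift C→3, D→5.
Schedule A@1, B@1, C@3, D@5: h1:4  h2:4  h3:5  h4:3  h5:4 — peak 5.

5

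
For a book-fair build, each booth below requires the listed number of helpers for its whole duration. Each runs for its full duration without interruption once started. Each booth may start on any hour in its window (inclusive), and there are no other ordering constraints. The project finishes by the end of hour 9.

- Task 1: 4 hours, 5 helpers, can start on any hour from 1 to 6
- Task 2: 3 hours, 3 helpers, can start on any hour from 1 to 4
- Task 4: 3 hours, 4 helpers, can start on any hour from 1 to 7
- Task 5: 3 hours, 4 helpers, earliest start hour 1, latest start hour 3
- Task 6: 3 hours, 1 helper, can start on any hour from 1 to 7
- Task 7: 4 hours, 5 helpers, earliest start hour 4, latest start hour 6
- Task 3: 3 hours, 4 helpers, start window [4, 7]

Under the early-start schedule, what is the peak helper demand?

Early-start schedule: Task 1@1, Task 2@1, Task 4@1, Task 5@1, Task 6@1, Task 7@4, Task 3@4.
Load per hour: hour 1: 17, hour 2: 17, hour 3: 17, hour 4: 14, hour 5: 9, hour 6: 9, hour 7: 5, hour 8: 0, hour 9: 0.
Peak is 17.

17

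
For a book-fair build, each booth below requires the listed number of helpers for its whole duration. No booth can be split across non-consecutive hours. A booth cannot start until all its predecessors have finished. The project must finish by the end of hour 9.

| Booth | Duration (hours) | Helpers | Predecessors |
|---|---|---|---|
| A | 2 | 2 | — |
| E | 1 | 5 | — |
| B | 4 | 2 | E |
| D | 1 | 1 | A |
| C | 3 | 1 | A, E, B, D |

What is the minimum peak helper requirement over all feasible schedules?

5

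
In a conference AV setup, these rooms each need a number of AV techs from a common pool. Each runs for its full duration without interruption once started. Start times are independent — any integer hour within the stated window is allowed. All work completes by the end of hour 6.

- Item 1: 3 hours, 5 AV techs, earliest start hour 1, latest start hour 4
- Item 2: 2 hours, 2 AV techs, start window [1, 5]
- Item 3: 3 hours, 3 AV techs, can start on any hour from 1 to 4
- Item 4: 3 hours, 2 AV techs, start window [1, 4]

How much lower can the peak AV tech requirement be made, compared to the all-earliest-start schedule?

5

Early-start peak: h1:12  h2:12  h3:10  h4:0  h5:0  h6:0 ⇒ 12.
Leveled (Item 1@1, Item 2@1, Item 3@4, Item 4@3): h1:7  h2:7  h3:7  h4:5  h5:5  h6:3 ⇒ 7.
Reduction 12 − 7 = 5.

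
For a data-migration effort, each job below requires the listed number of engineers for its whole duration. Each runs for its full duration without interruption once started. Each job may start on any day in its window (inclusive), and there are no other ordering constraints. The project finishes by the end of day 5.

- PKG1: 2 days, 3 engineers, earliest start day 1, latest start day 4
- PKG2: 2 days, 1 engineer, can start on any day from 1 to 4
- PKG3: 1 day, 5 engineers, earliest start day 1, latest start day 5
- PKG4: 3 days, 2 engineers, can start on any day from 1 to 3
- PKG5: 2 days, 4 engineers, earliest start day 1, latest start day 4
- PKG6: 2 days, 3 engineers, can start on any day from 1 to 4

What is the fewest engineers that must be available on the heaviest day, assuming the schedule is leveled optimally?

Early-start (PKG1@1, PKG2@1, PKG3@1, PKG4@1, PKG5@1, PKG6@1) gives peak 18: d1:18  d2:13  d3:2  d4:0  d5:0.
Shift PKG3→3, PKG5→4, PKG6→4.
Schedule PKG1@1, PKG2@1, PKG3@3, PKG4@1, PKG5@4, PKG6@4: d1:6  d2:6  d3:7  d4:7  d5:7 — peak 7.
Total engineer-days = 33 over 5 days ⇒ peak ≥ ⌈33/5⌉ = 7, so 7 is optimal.

7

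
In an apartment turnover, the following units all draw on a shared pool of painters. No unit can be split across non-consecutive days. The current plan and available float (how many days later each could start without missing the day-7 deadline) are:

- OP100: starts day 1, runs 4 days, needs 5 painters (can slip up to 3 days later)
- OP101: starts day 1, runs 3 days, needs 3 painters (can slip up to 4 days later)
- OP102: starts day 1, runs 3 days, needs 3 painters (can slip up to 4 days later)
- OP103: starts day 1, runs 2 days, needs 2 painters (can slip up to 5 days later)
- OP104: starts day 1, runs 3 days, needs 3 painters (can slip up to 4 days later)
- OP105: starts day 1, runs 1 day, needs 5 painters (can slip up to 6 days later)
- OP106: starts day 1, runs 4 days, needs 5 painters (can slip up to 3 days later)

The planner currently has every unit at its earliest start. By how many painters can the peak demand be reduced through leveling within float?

Early-start peak: d1:26  d2:21  d3:19  d4:10  d5:0  d6:0  d7:0 ⇒ 26.
Leveled (OP100@1, OP101@1, OP102@1, OP103@1, OP104@4, OP105@5, OP106@4): d1:13  d2:13  d3:11  d4:13  d5:13  d6:8  d7:5 ⇒ 13.
Reduction 26 − 13 = 13.

13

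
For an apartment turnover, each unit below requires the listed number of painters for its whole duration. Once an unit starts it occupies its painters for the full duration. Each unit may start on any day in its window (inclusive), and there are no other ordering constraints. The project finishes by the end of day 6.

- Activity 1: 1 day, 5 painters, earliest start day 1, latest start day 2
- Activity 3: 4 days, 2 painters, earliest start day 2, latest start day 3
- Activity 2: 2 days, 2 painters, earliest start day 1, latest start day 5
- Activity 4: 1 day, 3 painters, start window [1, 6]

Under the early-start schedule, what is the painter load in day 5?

At early start, day 5 has: Activity 3.
Demand: 2 = 2.

2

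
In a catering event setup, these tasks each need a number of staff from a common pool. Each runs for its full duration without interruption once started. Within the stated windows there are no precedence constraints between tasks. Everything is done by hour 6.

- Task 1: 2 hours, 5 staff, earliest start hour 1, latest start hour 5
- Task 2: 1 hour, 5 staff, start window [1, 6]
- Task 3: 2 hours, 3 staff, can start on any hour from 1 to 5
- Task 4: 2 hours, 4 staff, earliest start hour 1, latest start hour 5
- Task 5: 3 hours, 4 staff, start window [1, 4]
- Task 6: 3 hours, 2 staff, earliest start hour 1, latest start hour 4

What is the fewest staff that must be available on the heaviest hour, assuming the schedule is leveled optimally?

Early-start (Task 1@1, Task 2@1, Task 3@1, Task 4@1, Task 5@1, Task 6@1) gives peak 23: h1:23  h2:18  h3:6  h4:0  h5:0  h6:0.
Shift Task 2→3, Task 3→3, Task 5→4, Task 6→4.
Schedule Task 1@1, Task 2@3, Task 3@3, Task 4@1, Task 5@4, Task 6@4: h1:9  h2:9  h3:8  h4:9  h5:6  h6:6 — peak 9.

9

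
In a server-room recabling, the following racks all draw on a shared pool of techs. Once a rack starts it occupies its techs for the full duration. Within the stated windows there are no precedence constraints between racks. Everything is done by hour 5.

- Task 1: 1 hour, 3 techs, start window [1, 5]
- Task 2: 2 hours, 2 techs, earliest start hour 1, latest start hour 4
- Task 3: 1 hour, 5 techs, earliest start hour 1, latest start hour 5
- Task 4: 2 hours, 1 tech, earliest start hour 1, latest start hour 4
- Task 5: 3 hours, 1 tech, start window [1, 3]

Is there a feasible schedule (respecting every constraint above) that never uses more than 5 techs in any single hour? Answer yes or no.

yes

Schedule Task 1@1, Task 2@1, Task 3@5, Task 4@2, Task 5@2: h1:5  h2:4  h3:2  h4:1  h5:5 — peak 5 ≤ 5.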